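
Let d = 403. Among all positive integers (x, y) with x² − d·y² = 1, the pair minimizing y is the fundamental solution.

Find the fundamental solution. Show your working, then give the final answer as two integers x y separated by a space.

d=403: √d = [20; 13,2,1,3,1,3,1,2,13,40] (ℓ=10, even), read p_9/q_9
step 0: (20, 1)  from 20·(1,0) + (0,1)
step 1: (261, 13)  from 13·(20,1) + (1,0)
step 2: (542, 27)  from 2·(261,13) + (20,1)
step 3: (803, 40)  from 1·(542,27) + (261,13)
step 4: (2951, 147)  from 3·(803,40) + (542,27)
step 5: (3754, 187)  from 1·(2951,147) + (803,40)
…
step 8: (50147, 2498)  from 2·(17967,895) + (14213,708)
step 9: (669878, 33369)  from 13·(50147,2498) + (17967,895)
fundamental: x₁=669878, y₁=33369  (since 448736534884 − 403·1113490161 = 1)

669878 33369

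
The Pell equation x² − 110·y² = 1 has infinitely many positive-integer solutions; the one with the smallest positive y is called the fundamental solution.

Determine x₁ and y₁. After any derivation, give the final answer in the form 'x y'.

21 2

√110 = [10; 2,20, …], period ℓ=2 (even) → k=1
k=0  a_k=10  p_k/q_k = 10/1
k=1  a_k=2  p_k/q_k = 21/2
(x₁, y₁) = (21, 2);  21² − 110·2² = 1 ✓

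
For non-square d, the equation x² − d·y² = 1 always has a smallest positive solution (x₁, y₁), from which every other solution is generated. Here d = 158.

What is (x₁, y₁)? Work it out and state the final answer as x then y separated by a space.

[12; 1,1,3,12,3,1,1,24] for √158; ℓ=8 ⇒ convergent index 7
a_0=12:  p_0=12·1+0=12,  q_0=12·0+1=1
a_1=1:  p_1=1·12+1=13,  q_1=1·1+0=1
…
a_3=3:  p_3=3·25+13=88,  q_3=3·2+1=7
a_4=12:  p_4=12·88+25=1081,  q_4=12·7+2=86
a_5=3:  p_5=3·1081+88=3331,  q_5=3·86+7=265
a_6=1:  p_6=1·3331+1081=4412,  q_6=1·265+86=351
a_7=1:  p_7=1·4412+3331=7743,  q_7=1·351+265=616
→ (7743, 616).  Check: 7743²=59954049, 158·616²=59954048, difference 1.

7743 616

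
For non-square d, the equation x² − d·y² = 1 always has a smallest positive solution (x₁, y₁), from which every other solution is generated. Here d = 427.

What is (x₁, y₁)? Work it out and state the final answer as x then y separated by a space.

62 3

d=427: √d = [20; 1,1,1,40] (ℓ=4, even), read p_3/q_3
k=0  a_k=20  p_k/q_k = 20/1
…
k=2  a_k=1  p_k/q_k = 41/2
k=3  a_k=1  p_k/q_k = 62/3
(x₁, y₁) = (62, 3);  62² − 427·3² = 1 ✓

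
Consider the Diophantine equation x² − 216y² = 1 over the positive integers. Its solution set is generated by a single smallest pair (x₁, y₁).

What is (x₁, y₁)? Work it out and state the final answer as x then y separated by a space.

[14; 1,2,3,2,1,28] for √216; ℓ=6 ⇒ convergent index 5
i=0: a=14 ⇒ p=14, q=1
i=1: a=1 ⇒ p=15, q=1
…
i=3: a=3 ⇒ p=147, q=10
i=4: a=2 ⇒ p=338, q=23
i=5: a=1 ⇒ p=485, q=33
fundamental: x₁=485, y₁=33  (since 235225 − 216·1089 = 1)

485 33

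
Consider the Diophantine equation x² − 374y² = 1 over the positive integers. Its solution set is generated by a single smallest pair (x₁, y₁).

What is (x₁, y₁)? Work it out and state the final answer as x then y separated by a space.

3365 174

d=374: √d = [19; 2,1,18,1,2,38] (ℓ=6, even), read p_5/q_5
step 0: (19, 1)  from 19·(1,0) + (0,1)
…
step 2: (58, 3)  from 1·(39,2) + (19,1)
step 3: (1083, 56)  from 18·(58,3) + (39,2)
step 4: (1141, 59)  from 1·(1083,56) + (58,3)
step 5: (3365, 174)  from 2·(1141,59) + (1083,56)
→ (3365, 174).  Check: 3365²=11323225, 374·174²=11323224, difference 1.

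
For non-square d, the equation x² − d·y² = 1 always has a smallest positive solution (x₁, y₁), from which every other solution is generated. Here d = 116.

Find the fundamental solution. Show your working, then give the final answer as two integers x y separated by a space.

[10; 1,3,2,1,4,1,2,3,1,20] for √116; ℓ=10 ⇒ convergent index 9
step 0: (10, 1)  from 10·(1,0) + (0,1)
…
step 2: (43, 4)  from 3·(11,1) + (10,1)
step 3: (97, 9)  from 2·(43,4) + (11,1)
…
step 5: (657, 61)  from 4·(140,13) + (97,9)
…
step 8: (7550, 701)  from 3·(2251,209) + (797,74)
step 9: (9801, 910)  from 1·(7550,701) + (2251,209)
(x₁, y₁) = (9801, 910);  9801² − 116·910² = 1 ✓

9801 910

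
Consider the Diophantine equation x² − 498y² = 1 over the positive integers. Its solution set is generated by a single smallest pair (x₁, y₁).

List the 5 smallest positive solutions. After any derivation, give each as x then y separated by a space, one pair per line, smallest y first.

179777 8056
64639539457 2896567024
23241404969742401 1041472259739240
8356540122426119709697 374465516875386131936
3004627427155559641130652737 134640574453571113022377304

d=498: √d = [22; 3,6,22,6,3,44] (ℓ=6, even), read p_5/q_5
k=0  a_k=22  p_k/q_k = 22/1
k=1  a_k=3  p_k/q_k = 67/3
k=2  a_k=6  p_k/q_k = 424/19
k=3  a_k=22  p_k/q_k = 9395/421
k=4  a_k=6  p_k/q_k = 56794/2545
k=5  a_k=3  p_k/q_k = 179777/8056
(x₁, y₁) = (179777, 8056);  179777² − 498·8056² = 1 ✓
(179777+8056√498)^2 = 64639539457 + 2896567024√498
(179777+8056√498)^3 = 23241404969742401 + 1041472259739240√498
(179777+8056√498)^4 = 8356540122426119709697 + 374465516875386131936√498
(179777+8056√498)^5 = 3004627427155559641130652737 + 134640574453571113022377304√498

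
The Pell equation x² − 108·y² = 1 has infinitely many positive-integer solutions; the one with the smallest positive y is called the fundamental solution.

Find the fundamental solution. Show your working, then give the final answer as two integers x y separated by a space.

1351 130

√108 = [10; 2,1,1,4,1,1,2,20, …], period ℓ=8 (even) → k=7
a_0=10:  p_0=10·1+0=10,  q_0=10·0+1=1
…
a_3=1:  p_3=1·31+21=52,  q_3=1·3+2=5
…
a_6=1:  p_6=1·291+239=530,  q_6=1·28+23=51
a_7=2:  p_7=2·530+291=1351,  q_7=2·51+28=130
→ (1351, 130).  Check: 1351²=1825201, 108·130²=1825200, difference 1.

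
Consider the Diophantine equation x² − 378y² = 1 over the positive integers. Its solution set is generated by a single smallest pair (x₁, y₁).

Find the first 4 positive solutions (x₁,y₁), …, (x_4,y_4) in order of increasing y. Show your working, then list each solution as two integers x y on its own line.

8749 450
153090001 7874100
2678768828749 137781001350
46873096812360001 2410891953748200

√378 = [19; 2,3,1,4,1,3,2,38, …], period ℓ=8 (even) → k=7
step 0: (19, 1)  from 19·(1,0) + (0,1)
step 1: (39, 2)  from 2·(19,1) + (1,0)
…
step 5: (1011, 52)  from 1·(836,43) + (175,9)
step 6: (3869, 199)  from 3·(1011,52) + (836,43)
step 7: (8749, 450)  from 2·(3869,199) + (1011,52)
→ (8749, 450).  Check: 8749²=76545001, 378·450²=76545000, difference 1.
(x_2, y_2) = (8749·8749 + 378·450·450, 8749·450 + 450·8749) = (153090001, 7874100)
(x_3, y_3) = (8749·153090001 + 378·450·7874100, 8749·7874100 + 450·153090001) = (2678768828749, 137781001350)
(x_4, y_4) = (8749·2678768828749 + 378·450·137781001350, 8749·137781001350 + 450·2678768828749) = (46873096812360001, 2410891953748200)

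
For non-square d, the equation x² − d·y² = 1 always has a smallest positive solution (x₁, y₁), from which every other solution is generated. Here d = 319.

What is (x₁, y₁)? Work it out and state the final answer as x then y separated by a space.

12901780 722361

√319 = [17; 1,6,5,1,4,…,6,1,34, …], period ℓ=14 (even) → k=13
step 0: (17, 1)  from 17·(1,0) + (0,1)
…
step 3: (643, 36)  from 5·(125,7) + (18,1)
…
step 5: (3715, 208)  from 4·(768,43) + (643,36)
…
step 7: (15628, 875)  from 1·(11913,667) + (3715,208)
…
step 12: (11102899, 621643)  from 6·(1798881,100718) + (309613,17335)
step 13: (12901780, 722361)  from 1·(11102899,621643) + (1798881,100718)
fundamental: x₁=12901780, y₁=722361  (since 166455927168400 − 319·521805414321 = 1)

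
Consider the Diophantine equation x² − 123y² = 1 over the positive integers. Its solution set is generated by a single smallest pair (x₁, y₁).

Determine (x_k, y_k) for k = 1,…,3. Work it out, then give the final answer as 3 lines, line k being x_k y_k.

[11; 11,22] for √123; ℓ=2 ⇒ convergent index 1
k=0  a_k=11  p_k/q_k = 11/1
k=1  a_k=11  p_k/q_k = 122/11
(x₁, y₁) = (122, 11);  122² − 123·11² = 1 ✓
(x_2, y_2) = (122·122 + 123·11·11, 122·11 + 11·122) = (29767, 2684)
(x_3, y_3) = (122·29767 + 123·11·2684, 122·2684 + 11·29767) = (7263026, 654885)

122 11
29767 2684
7263026 654885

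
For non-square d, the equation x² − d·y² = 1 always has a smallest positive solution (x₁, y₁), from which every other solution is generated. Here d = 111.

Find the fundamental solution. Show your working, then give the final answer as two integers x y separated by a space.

295 28

[10; 1,1,6,1,1,20] for √111; ℓ=6 ⇒ convergent index 5
step 0: (10, 1)  from 10·(1,0) + (0,1)
step 1: (11, 1)  from 1·(10,1) + (1,0)
…
step 4: (158, 15)  from 1·(137,13) + (21,2)
step 5: (295, 28)  from 1·(158,15) + (137,13)
→ (295, 28).  Check: 295²=87025, 111·28²=87024, difference 1.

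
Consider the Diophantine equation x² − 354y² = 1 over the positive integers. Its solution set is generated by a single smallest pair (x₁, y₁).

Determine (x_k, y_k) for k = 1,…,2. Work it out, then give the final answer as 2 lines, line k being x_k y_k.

258065 13716
133195088449 7079239080

[18; 1,4,2,2,18,2,2,4,1,36] for √354; ℓ=10 ⇒ convergent index 9
step 0: (18, 1)  from 18·(1,0) + (0,1)
…
step 2: (94, 5)  from 4·(19,1) + (18,1)
…
step 5: (9351, 497)  from 18·(508,27) + (207,11)
…
step 8: (210294, 11177)  from 4·(47771,2539) + (19210,1021)
step 9: (258065, 13716)  from 1·(210294,11177) + (47771,2539)
fundamental: x₁=258065, y₁=13716  (since 66597544225 − 354·188128656 = 1)
k=2:  x_2 = 258065·258065+354·13716·13716 = 133195088449,  y_2 = 258065·13716+13716·258065 = 7079239080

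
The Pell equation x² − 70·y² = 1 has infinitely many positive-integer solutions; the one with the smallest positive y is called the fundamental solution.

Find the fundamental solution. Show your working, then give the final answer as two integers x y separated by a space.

√70 = [8; 2,1,2,1,2,16, …], period ℓ=6 (even) → k=5
i=0: a=8 ⇒ p=8, q=1
…
i=2: a=1 ⇒ p=25, q=3
i=3: a=2 ⇒ p=67, q=8
i=4: a=1 ⇒ p=92, q=11
i=5: a=2 ⇒ p=251, q=30
→ (251, 30).  Check: 251²=63001, 70·30²=63000, difference 1.

251 30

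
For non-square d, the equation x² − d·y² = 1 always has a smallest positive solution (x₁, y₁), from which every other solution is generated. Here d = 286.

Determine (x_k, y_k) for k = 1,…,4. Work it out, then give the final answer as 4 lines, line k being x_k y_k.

561835 33222
631317134449 37330564740
709392124465745995 41947235681362578
797122648497793485067201 47134850318039357456520

d=286: √d = [16; 1,10,3,3,2,3,3,10,1,32] (ℓ=10, even), read p_9/q_9
i=0: a=16 ⇒ p=16, q=1
…
i=4: a=3 ⇒ p=1911, q=113
i=5: a=2 ⇒ p=4397, q=260
…
i=8: a=10 ⇒ p=512132, q=30283
i=9: a=1 ⇒ p=561835, q=33222
fundamental: x₁=561835, y₁=33222  (since 315658567225 − 286·1103701284 = 1)
k=2:  x_2 = 561835·561835+286·33222·33222 = 631317134449,  y_2 = 561835·33222+33222·561835 = 37330564740
k=3:  x_3 = 561835·631317134449+286·33222·37330564740 = 709392124465745995,  y_3 = 561835·37330564740+33222·631317134449 = 41947235681362578
k=4:  x_4 = 561835·709392124465745995+286·33222·41947235681362578 = 797122648497793485067201,  y_4 = 561835·41947235681362578+33222·709392124465745995 = 47134850318039357456520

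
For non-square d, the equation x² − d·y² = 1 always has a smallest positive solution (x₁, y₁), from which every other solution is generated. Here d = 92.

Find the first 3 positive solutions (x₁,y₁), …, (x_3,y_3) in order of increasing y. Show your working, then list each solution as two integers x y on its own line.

1151 120
2649601 276240
6099380351 635904360

√92 → a₀=9, period (1,1,2,4,2,1,1,18); ℓ=8 even so k=7
k=0  a_k=9  p_k/q_k = 9/1
k=1  a_k=1  p_k/q_k = 10/1
…
k=4  a_k=4  p_k/q_k = 211/22
…
k=6  a_k=1  p_k/q_k = 681/71
k=7  a_k=1  p_k/q_k = 1151/120
→ (1151, 120).  Check: 1151²=1324801, 92·120²=1324800, difference 1.
n=2: (1151,120)∘(1151,120) = (1151·1151+92·120·120, 1151·120+120·1151) = (2649601,276240)
n=3: (2649601,276240)∘(1151,120) = (1151·2649601+92·120·276240, 1151·276240+120·2649601) = (6099380351,635904360)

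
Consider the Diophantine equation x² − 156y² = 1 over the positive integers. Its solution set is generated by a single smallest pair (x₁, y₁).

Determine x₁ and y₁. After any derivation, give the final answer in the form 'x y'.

d=156: √d = [12; 2,24] (ℓ=2, even), read p_1/q_1
k=0  a_k=12  p_k/q_k = 12/1
k=1  a_k=2  p_k/q_k = 25/2
fundamental: x₁=25, y₁=2  (since 625 − 156·4 = 1)

25 2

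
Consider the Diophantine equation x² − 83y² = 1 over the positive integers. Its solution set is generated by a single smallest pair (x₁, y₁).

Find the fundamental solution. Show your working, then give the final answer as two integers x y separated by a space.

82 9

√83 → a₀=9, period (9,18); ℓ=2 even so k=1
k=0  a_k=9  p_k/q_k = 9/1
k=1  a_k=9  p_k/q_k = 82/9
(x₁, y₁) = (82, 9);  82² − 83·9² = 1 ✓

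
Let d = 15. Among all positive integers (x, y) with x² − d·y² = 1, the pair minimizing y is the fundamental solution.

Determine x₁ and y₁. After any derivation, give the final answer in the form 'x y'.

√15 = [3; 1,6, …], period ℓ=2 (even) → k=1
i=0: a=3 ⇒ p=3, q=1
i=1: a=1 ⇒ p=4, q=1
(x₁, y₁) = (4, 1);  4² − 15·1² = 1 ✓

4 1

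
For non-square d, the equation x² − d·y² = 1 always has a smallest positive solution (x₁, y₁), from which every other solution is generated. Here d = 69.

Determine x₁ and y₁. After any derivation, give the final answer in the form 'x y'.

7775 936

[8; 3,3,1,4,1,3,3,16] for √69; ℓ=8 ⇒ convergent index 7
step 0: (8, 1)  from 8·(1,0) + (0,1)
…
step 2: (83, 10)  from 3·(25,3) + (8,1)
step 3: (108, 13)  from 1·(83,10) + (25,3)
step 4: (515, 62)  from 4·(108,13) + (83,10)
step 5: (623, 75)  from 1·(515,62) + (108,13)
step 6: (2384, 287)  from 3·(623,75) + (515,62)
step 7: (7775, 936)  from 3·(2384,287) + (623,75)
→ (7775, 936).  Check: 7775²=60450625, 69·936²=60450624, difference 1.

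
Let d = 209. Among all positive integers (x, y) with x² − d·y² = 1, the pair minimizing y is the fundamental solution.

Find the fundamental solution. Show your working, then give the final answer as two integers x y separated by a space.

46551 3220

√209 = [14; 2,5,3,2,3,5,2,28, …], period ℓ=8 (even) → k=7
k=0  a_k=14  p_k/q_k = 14/1
…
k=2  a_k=5  p_k/q_k = 159/11
k=3  a_k=3  p_k/q_k = 506/35
…
k=5  a_k=3  p_k/q_k = 4019/278
k=6  a_k=5  p_k/q_k = 21266/1471
k=7  a_k=2  p_k/q_k = 46551/3220
fundamental: x₁=46551, y₁=3220  (since 2166995601 − 209·10368400 = 1)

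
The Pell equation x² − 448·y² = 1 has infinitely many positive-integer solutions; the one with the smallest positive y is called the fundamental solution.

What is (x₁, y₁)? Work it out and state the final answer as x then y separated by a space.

127 6

d=448: √d = [21; 6,42] (ℓ=2, even), read p_1/q_1
a_0=21:  p_0=21·1+0=21,  q_0=21·0+1=1
a_1=6:  p_1=6·21+1=127,  q_1=6·1+0=6
→ (127, 6).  Check: 127²=16129, 448·6²=16128, difference 1.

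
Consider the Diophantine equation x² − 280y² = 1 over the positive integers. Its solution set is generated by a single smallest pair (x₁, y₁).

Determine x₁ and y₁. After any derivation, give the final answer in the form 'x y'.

√280 → a₀=16, period (1,2,1,2,1,32); ℓ=6 even so k=5
k=0  a_k=16  p_k/q_k = 16/1
…
k=3  a_k=1  p_k/q_k = 67/4
k=4  a_k=2  p_k/q_k = 184/11
k=5  a_k=1  p_k/q_k = 251/15
fundamental: x₁=251, y₁=15  (since 63001 − 280·225 = 1)

251 15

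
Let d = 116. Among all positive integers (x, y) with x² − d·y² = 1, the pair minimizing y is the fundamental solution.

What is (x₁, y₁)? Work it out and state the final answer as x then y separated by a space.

[10; 1,3,2,1,4,1,2,3,1,20] for √116; ℓ=10 ⇒ convergent index 9
step 0: (10, 1)  from 10·(1,0) + (0,1)
step 1: (11, 1)  from 1·(10,1) + (1,0)
step 2: (43, 4)  from 3·(11,1) + (10,1)
…
step 4: (140, 13)  from 1·(97,9) + (43,4)
step 5: (657, 61)  from 4·(140,13) + (97,9)
step 6: (797, 74)  from 1·(657,61) + (140,13)
step 7: (2251, 209)  from 2·(797,74) + (657,61)
step 8: (7550, 701)  from 3·(2251,209) + (797,74)
step 9: (9801, 910)  from 1·(7550,701) + (2251,209)
fundamental: x₁=9801, y₁=910  (since 96059601 − 116·828100 = 1)

9801 910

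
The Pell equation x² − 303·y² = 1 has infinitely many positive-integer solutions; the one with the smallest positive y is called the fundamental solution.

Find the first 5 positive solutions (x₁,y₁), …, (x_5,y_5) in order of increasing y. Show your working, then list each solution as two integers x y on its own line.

2524 145
12741151 731960
64317327724 3694933935
324673857609601 18652025771920
1638953568895938124 94155422401718225

[17; 2,2,5,2,2,34] for √303; ℓ=6 ⇒ convergent index 5
i=0: a=17 ⇒ p=17, q=1
i=1: a=2 ⇒ p=35, q=2
…
i=3: a=5 ⇒ p=470, q=27
i=4: a=2 ⇒ p=1027, q=59
i=5: a=2 ⇒ p=2524, q=145
→ (2524, 145).  Check: 2524²=6370576, 303·145²=6370575, difference 1.
k=2:  x_2 = 2524·2524+303·145·145 = 12741151,  y_2 = 2524·145+145·2524 = 731960
k=3:  x_3 = 2524·12741151+303·145·731960 = 64317327724,  y_3 = 2524·731960+145·12741151 = 3694933935
k=4:  x_4 = 2524·64317327724+303·145·3694933935 = 324673857609601,  y_4 = 2524·3694933935+145·64317327724 = 18652025771920
k=5:  x_5 = 2524·324673857609601+303·145·18652025771920 = 1638953568895938124,  y_5 = 2524·18652025771920+145·324673857609601 = 94155422401718225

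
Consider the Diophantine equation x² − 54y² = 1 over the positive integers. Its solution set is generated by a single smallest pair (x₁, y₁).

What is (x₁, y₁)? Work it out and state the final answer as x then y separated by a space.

[7; 2,1,6,1,2,14] for √54; ℓ=6 ⇒ convergent index 5
step 0: (7, 1)  from 7·(1,0) + (0,1)
step 1: (15, 2)  from 2·(7,1) + (1,0)
step 2: (22, 3)  from 1·(15,2) + (7,1)
step 3: (147, 20)  from 6·(22,3) + (15,2)
step 4: (169, 23)  from 1·(147,20) + (22,3)
step 5: (485, 66)  from 2·(169,23) + (147,20)
(x₁, y₁) = (485, 66);  485² − 54·66² = 1 ✓

485 66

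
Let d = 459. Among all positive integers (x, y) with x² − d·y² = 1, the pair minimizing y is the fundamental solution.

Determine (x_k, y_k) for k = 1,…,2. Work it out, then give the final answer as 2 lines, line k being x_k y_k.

d=459: √d = [21; 2,2,1,4,21,4,1,2,2,42] (ℓ=10, even), read p_9/q_9
i=0: a=21 ⇒ p=21, q=1
…
i=5: a=21 ⇒ p=14997, q=700
i=6: a=4 ⇒ p=60695, q=2833
…
i=8: a=2 ⇒ p=212079, q=9899
i=9: a=2 ⇒ p=499850, q=23331
fundamental: x₁=499850, y₁=23331  (since 249850022500 − 459·544335561 = 1)
(499850+23331√459)^2 = 499700044999 + 23324000700√459

499850 23331
499700044999 23324000700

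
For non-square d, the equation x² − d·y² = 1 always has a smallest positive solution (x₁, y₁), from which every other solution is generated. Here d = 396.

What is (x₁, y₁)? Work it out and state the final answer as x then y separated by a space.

199 10

√396 → a₀=19, period (1,8,1,38); ℓ=4 even so k=3
step 0: (19, 1)  from 19·(1,0) + (0,1)
step 1: (20, 1)  from 1·(19,1) + (1,0)
step 2: (179, 9)  from 8·(20,1) + (19,1)
step 3: (199, 10)  from 1·(179,9) + (20,1)
fundamental: x₁=199, y₁=10  (since 39601 − 396·100 = 1)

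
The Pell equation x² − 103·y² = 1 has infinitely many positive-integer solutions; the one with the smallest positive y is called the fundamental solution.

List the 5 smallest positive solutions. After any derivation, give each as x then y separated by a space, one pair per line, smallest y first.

227528 22419
103537981567 10201900464
47115579739725224 4642436017523565
21440227253936863550977 2112568364380001494176
9756504053220377800313664488 961336909616663523916230291

[10; 6,1,2,1,1,9,1,1,2,1,6,20] for √103; ℓ=12 ⇒ convergent index 11
step 0: (10, 1)  from 10·(1,0) + (0,1)
step 1: (61, 6)  from 6·(10,1) + (1,0)
step 2: (71, 7)  from 1·(61,6) + (10,1)
…
step 5: (477, 47)  from 1·(274,27) + (203,20)
step 6: (4567, 450)  from 9·(477,47) + (274,27)
…
step 10: (33877, 3338)  from 1·(24266,2391) + (9611,947)
step 11: (227528, 22419)  from 6·(33877,3338) + (24266,2391)
(x₁, y₁) = (227528, 22419);  227528² − 103·22419² = 1 ✓
n=2: (227528,22419)∘(227528,22419) = (227528·227528+103·22419·22419, 227528·22419+22419·227528) = (103537981567,10201900464)
n=3: (103537981567,10201900464)∘(227528,22419) = (227528·103537981567+103·22419·10201900464, 227528·10201900464+22419·103537981567) = (47115579739725224,4642436017523565)
n=4: (47115579739725224,4642436017523565)∘(227528,22419) = (227528·47115579739725224+103·22419·4642436017523565, 227528·4642436017523565+22419·47115579739725224) = (21440227253936863550977,2112568364380001494176)
n=5: (21440227253936863550977,2112568364380001494176)∘(227528,22419) = (227528·21440227253936863550977+103·22419·2112568364380001494176, 227528·2112568364380001494176+22419·21440227253936863550977) = (9756504053220377800313664488,961336909616663523916230291)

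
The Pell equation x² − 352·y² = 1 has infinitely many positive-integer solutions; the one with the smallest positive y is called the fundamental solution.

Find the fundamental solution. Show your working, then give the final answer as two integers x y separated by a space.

[18; 1,3,5,9,5,3,1,36] for √352; ℓ=8 ⇒ convergent index 7
k=0  a_k=18  p_k/q_k = 18/1
…
k=2  a_k=3  p_k/q_k = 75/4
…
k=6  a_k=3  p_k/q_k = 59118/3151
k=7  a_k=1  p_k/q_k = 77617/4137
→ (77617, 4137).  Check: 77617²=6024398689, 352·4137²=6024398688, difference 1.

77617 4137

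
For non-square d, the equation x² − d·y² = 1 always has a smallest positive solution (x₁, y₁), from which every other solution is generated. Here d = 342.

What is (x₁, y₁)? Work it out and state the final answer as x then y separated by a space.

37 2

√342 → a₀=18, period (2,36); ℓ=2 even so k=1
k=0  a_k=18  p_k/q_k = 18/1
k=1  a_k=2  p_k/q_k = 37/2
(x₁, y₁) = (37, 2);  37² − 342·2² = 1 ✓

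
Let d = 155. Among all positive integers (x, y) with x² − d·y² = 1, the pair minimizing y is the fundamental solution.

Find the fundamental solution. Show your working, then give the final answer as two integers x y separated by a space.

249 20

√155 = [12; 2,4,2,24, …], period ℓ=4 (even) → k=3
a_0=12:  p_0=12·1+0=12,  q_0=12·0+1=1
a_1=2:  p_1=2·12+1=25,  q_1=2·1+0=2
a_2=4:  p_2=4·25+12=112,  q_2=4·2+1=9
a_3=2:  p_3=2·112+25=249,  q_3=2·9+2=20
(x₁, y₁) = (249, 20);  249² − 155·20² = 1 ✓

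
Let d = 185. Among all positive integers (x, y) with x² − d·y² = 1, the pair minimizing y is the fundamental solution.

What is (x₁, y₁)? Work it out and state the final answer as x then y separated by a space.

9249 680

√185 → a₀=13, period (1,1,1,1,26); ℓ=5 odd so k=9
k=0  a_k=13  p_k/q_k = 13/1
k=1  a_k=1  p_k/q_k = 14/1
k=2  a_k=1  p_k/q_k = 27/2
k=3  a_k=1  p_k/q_k = 41/3
…
k=5  a_k=26  p_k/q_k = 1809/133
k=6  a_k=1  p_k/q_k = 1877/138
k=7  a_k=1  p_k/q_k = 3686/271
k=8  a_k=1  p_k/q_k = 5563/409
k=9  a_k=1  p_k/q_k = 9249/680
fundamental: x₁=9249, y₁=680  (since 85544001 − 185·462400 = 1)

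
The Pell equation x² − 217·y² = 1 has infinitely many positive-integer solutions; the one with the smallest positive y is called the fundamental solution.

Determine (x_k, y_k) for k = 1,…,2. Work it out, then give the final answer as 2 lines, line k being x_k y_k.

3844063 260952
29553640695937 2006231855952

√217 → a₀=14, period (1,2,1,2,1,…,2,1,28); ℓ=16 even so k=15
i=0: a=14 ⇒ p=14, q=1
i=1: a=1 ⇒ p=15, q=1
i=2: a=2 ⇒ p=44, q=3
i=3: a=1 ⇒ p=59, q=4
i=4: a=2 ⇒ p=162, q=11
i=5: a=1 ⇒ p=221, q=15
…
i=7: a=9 ⇒ p=3668, q=249
…
i=9: a=9 ⇒ p=139163, q=9447
i=10: a=1 ⇒ p=154218, q=10469
i=11: a=1 ⇒ p=293381, q=19916
i=12: a=2 ⇒ p=740980, q=50301
…
i=14: a=2 ⇒ p=2809702, q=190735
i=15: a=1 ⇒ p=3844063, q=260952
fundamental: x₁=3844063, y₁=260952  (since 14776820347969 − 217·68095946304 = 1)
n=2: (3844063,260952)∘(3844063,260952) = (3844063·3844063+217·260952·260952, 3844063·260952+260952·3844063) = (29553640695937,2006231855952)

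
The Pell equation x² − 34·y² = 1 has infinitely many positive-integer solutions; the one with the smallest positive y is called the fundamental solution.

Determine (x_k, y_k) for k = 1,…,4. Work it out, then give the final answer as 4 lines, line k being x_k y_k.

35 6
2449 420
171395 29394
11995201 2057160

√34 → a₀=5, period (1,4,1,10); ℓ=4 even so k=3
k=0  a_k=5  p_k/q_k = 5/1
…
k=2  a_k=4  p_k/q_k = 29/5
k=3  a_k=1  p_k/q_k = 35/6
(x₁, y₁) = (35, 6);  35² − 34·6² = 1 ✓
(35+6√34)^2 = 2449 + 420√34
(35+6√34)^3 = 171395 + 29394√34
(35+6√34)^4 = 11995201 + 2057160√34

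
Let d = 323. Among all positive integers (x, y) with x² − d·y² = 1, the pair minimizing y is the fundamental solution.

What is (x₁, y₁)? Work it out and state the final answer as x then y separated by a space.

18 1

√323 → a₀=17, period (1,34); ℓ=2 even so k=1
k=0  a_k=17  p_k/q_k = 17/1
k=1  a_k=1  p_k/q_k = 18/1
fundamental: x₁=18, y₁=1  (since 324 − 323·1 = 1)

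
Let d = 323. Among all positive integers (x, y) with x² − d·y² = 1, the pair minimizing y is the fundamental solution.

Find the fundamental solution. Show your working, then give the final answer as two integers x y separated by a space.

18 1

[17; 1,34] for √323; ℓ=2 ⇒ convergent index 1
a_0=17:  p_0=17·1+0=17,  q_0=17·0+1=1
a_1=1:  p_1=1·17+1=18,  q_1=1·1+0=1
→ (18, 1).  Check: 18²=324, 323·1²=323, difference 1.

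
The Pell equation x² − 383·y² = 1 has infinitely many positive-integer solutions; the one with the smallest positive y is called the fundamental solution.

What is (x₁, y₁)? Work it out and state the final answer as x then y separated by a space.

18768 959

√383 → a₀=19, period (1,1,3,19,3,1,1,38); ℓ=8 even so k=7
k=0  a_k=19  p_k/q_k = 19/1
…
k=4  a_k=19  p_k/q_k = 2642/135
k=5  a_k=3  p_k/q_k = 8063/412
k=6  a_k=1  p_k/q_k = 10705/547
k=7  a_k=1  p_k/q_k = 18768/959
→ (18768, 959).  Check: 18768²=352237824, 383·959²=352237823, difference 1.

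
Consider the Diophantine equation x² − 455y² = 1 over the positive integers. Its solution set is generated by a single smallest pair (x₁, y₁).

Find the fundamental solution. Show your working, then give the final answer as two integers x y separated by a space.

√455 = [21; 3,42, …], period ℓ=2 (even) → k=1
a_0=21:  p_0=21·1+0=21,  q_0=21·0+1=1
a_1=3:  p_1=3·21+1=64,  q_1=3·1+0=3
(x₁, y₁) = (64, 3);  64² − 455·3² = 1 ✓

64 3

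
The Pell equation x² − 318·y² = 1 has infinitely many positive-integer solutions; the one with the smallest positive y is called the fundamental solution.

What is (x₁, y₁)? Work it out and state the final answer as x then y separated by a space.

√318 = [17; 1,4,1,34, …], period ℓ=4 (even) → k=3
step 0: (17, 1)  from 17·(1,0) + (0,1)
…
step 2: (89, 5)  from 4·(18,1) + (17,1)
step 3: (107, 6)  from 1·(89,5) + (18,1)
fundamental: x₁=107, y₁=6  (since 11449 − 318·36 = 1)

107 6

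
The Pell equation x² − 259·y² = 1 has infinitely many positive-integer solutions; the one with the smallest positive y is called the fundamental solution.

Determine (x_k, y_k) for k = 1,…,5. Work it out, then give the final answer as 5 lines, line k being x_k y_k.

√259 → a₀=16, period (10,1,2,3,4,3,2,1,10,32); ℓ=10 even so k=9
i=0: a=16 ⇒ p=16, q=1
…
i=3: a=2 ⇒ p=515, q=32
i=4: a=3 ⇒ p=1722, q=107
i=5: a=4 ⇒ p=7403, q=460
i=6: a=3 ⇒ p=23931, q=1487
i=7: a=2 ⇒ p=55265, q=3434
i=8: a=1 ⇒ p=79196, q=4921
i=9: a=10 ⇒ p=847225, q=52644
→ (847225, 52644).  Check: 847225²=717790200625, 259·52644²=717790200624, difference 1.
k=2:  x_2 = 847225·847225+259·52644·52644 = 1435580401249,  y_2 = 847225·52644+52644·847225 = 89202625800
k=3:  x_3 = 847225·1435580401249+259·52644·89202625800 = 2432519210895520825,  y_3 = 847225·89202625800+52644·1435580401249 = 151149389286757356
k=4:  x_4 = 847225·2432519210895520825+259·52644·151149389286757356 = 4121782176900479681520001,  y_4 = 847225·151149389286757356+52644·2432519210895520825 = 256115082676856799248400
k=5:  x_5 = 847225·4121782176900479681520001+259·52644·256115082676856799248400 = 6984153809646585277140670173625,  y_5 = 847225·256115082676856799248400+52644·4121782176900479681520001 = 433974201841648854097164622644

847225 52644
1435580401249 89202625800
2432519210895520825 151149389286757356
4121782176900479681520001 256115082676856799248400
6984153809646585277140670173625 433974201841648854097164622644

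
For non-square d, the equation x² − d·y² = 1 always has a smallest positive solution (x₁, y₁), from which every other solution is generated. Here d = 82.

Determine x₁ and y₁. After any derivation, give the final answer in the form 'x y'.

√82 = [9; 18, …], period ℓ=1 (odd) → k=1
i=0: a=9 ⇒ p=9, q=1
i=1: a=18 ⇒ p=163, q=18
(x₁, y₁) = (163, 18);  163² − 82·18² = 1 ✓

163 18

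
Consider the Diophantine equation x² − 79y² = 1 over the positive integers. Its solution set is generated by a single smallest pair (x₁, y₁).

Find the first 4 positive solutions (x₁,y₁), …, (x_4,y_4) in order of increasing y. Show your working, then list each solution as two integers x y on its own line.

d=79: √d = [8; 1,7,1,16] (ℓ=4, even), read p_3/q_3
i=0: a=8 ⇒ p=8, q=1
i=1: a=1 ⇒ p=9, q=1
i=2: a=7 ⇒ p=71, q=8
i=3: a=1 ⇒ p=80, q=9
(x₁, y₁) = (80, 9);  80² − 79·9² = 1 ✓
(x_2, y_2) = (80·80 + 79·9·9, 80·9 + 9·80) = (12799, 1440)
(x_3, y_3) = (80·12799 + 79·9·1440, 80·1440 + 9·12799) = (2047760, 230391)
(x_4, y_4) = (80·2047760 + 79·9·230391, 80·230391 + 9·2047760) = (327628801, 36861120)

80 9
12799 1440
2047760 230391
327628801 36861120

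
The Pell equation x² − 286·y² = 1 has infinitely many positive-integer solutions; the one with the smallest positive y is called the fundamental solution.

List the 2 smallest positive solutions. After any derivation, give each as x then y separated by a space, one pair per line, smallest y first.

561835 33222
631317134449 37330564740

√286 = [16; 1,10,3,3,2,3,3,10,1,32, …], period ℓ=10 (even) → k=9
a_0=16:  p_0=16·1+0=16,  q_0=16·0+1=1
…
a_3=3:  p_3=3·186+17=575,  q_3=3·11+1=34
…
a_7=3:  p_7=3·15102+4397=49703,  q_7=3·893+260=2939
a_8=10:  p_8=10·49703+15102=512132,  q_8=10·2939+893=30283
a_9=1:  p_9=1·512132+49703=561835,  q_9=1·30283+2939=33222
(x₁, y₁) = (561835, 33222);  561835² − 286·33222² = 1 ✓
k=2:  x_2 = 561835·561835+286·33222·33222 = 631317134449,  y_2 = 561835·33222+33222·561835 = 37330564740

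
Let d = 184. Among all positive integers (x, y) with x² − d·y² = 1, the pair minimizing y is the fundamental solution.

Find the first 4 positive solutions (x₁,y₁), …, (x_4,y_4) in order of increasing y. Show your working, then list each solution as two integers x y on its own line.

√184 = [13; 1,1,3,2,1,2,1,2,3,1,1,26, …], period ℓ=12 (even) → k=11
k=0  a_k=13  p_k/q_k = 13/1
k=1  a_k=1  p_k/q_k = 14/1
k=2  a_k=1  p_k/q_k = 27/2
k=3  a_k=3  p_k/q_k = 95/7
k=4  a_k=2  p_k/q_k = 217/16
k=5  a_k=1  p_k/q_k = 312/23
k=6  a_k=2  p_k/q_k = 841/62
…
k=8  a_k=2  p_k/q_k = 3147/232
k=9  a_k=3  p_k/q_k = 10594/781
k=10  a_k=1  p_k/q_k = 13741/1013
k=11  a_k=1  p_k/q_k = 24335/1794
(x₁, y₁) = (24335, 1794);  24335² − 184·1794² = 1 ✓
(x_2, y_2) = (24335·24335 + 184·1794·1794, 24335·1794 + 1794·24335) = (1184384449, 87313980)
(x_3, y_3) = (24335·1184384449 + 184·1794·87313980, 24335·87313980 + 1794·1184384449) = (57643991108495, 4249571404806)
(x_4, y_4) = (24335·57643991108495 + 184·1794·4249571404806, 24335·4249571404806 + 1794·57643991108495) = (2805533046066067201, 206826640184594040)

24335 1794
1184384449 87313980
57643991108495 4249571404806
2805533046066067201 206826640184594040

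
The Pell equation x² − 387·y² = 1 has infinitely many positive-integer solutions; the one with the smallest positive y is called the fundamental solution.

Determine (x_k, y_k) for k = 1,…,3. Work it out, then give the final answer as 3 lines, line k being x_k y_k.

√387 → a₀=19, period (1,2,19,2,1,38); ℓ=6 even so k=5
a_0=19:  p_0=19·1+0=19,  q_0=19·0+1=1
…
a_2=2:  p_2=2·20+19=59,  q_2=2·1+1=3
…
a_4=2:  p_4=2·1141+59=2341,  q_4=2·58+3=119
a_5=1:  p_5=1·2341+1141=3482,  q_5=1·119+58=177
(x₁, y₁) = (3482, 177);  3482² − 387·177² = 1 ✓
k=2:  x_2 = 3482·3482+387·177·177 = 24248647,  y_2 = 3482·177+177·3482 = 1232628
k=3:  x_3 = 3482·24248647+387·177·1232628 = 168867574226,  y_3 = 3482·1232628+177·24248647 = 8584021215

3482 177
24248647 1232628
168867574226 8584021215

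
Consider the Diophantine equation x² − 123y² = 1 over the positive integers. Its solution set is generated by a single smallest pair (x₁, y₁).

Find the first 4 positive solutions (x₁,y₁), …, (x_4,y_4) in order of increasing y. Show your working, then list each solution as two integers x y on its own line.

122 11
29767 2684
7263026 654885
1772148577 159789256

√123 = [11; 11,22, …], period ℓ=2 (even) → k=1
step 0: (11, 1)  from 11·(1,0) + (0,1)
step 1: (122, 11)  from 11·(11,1) + (1,0)
→ (122, 11).  Check: 122²=14884, 123·11²=14883, difference 1.
k=2:  x_2 = 122·122+123·11·11 = 29767,  y_2 = 122·11+11·122 = 2684
k=3:  x_3 = 122·29767+123·11·2684 = 7263026,  y_3 = 122·2684+11·29767 = 654885
k=4:  x_4 = 122·7263026+123·11·654885 = 1772148577,  y_4 = 122·654885+11·7263026 = 159789256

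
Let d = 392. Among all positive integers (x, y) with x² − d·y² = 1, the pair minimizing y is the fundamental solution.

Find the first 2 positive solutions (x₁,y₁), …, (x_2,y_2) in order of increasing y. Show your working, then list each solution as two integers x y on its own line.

[19; 1,3,1,38] for √392; ℓ=4 ⇒ convergent index 3
k=0  a_k=19  p_k/q_k = 19/1
…
k=2  a_k=3  p_k/q_k = 79/4
k=3  a_k=1  p_k/q_k = 99/5
→ (99, 5).  Check: 99²=9801, 392·5²=9800, difference 1.
(x_2, y_2) = (99·99 + 392·5·5, 99·5 + 5·99) = (19601, 990)

99 5
19601 990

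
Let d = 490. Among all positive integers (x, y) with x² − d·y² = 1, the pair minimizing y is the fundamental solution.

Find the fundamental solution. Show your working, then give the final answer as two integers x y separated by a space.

√490 = [22; 7,2,1,4,4,4,1,2,7,44, …], period ℓ=10 (even) → k=9
k=0  a_k=22  p_k/q_k = 22/1
…
k=2  a_k=2  p_k/q_k = 332/15
k=3  a_k=1  p_k/q_k = 487/22
…
k=6  a_k=4  p_k/q_k = 40708/1839
…
k=8  a_k=2  p_k/q_k = 141338/6385
k=9  a_k=7  p_k/q_k = 1039681/46968
fundamental: x₁=1039681, y₁=46968  (since 1080936581761 − 490·2205993024 = 1)

1039681 46968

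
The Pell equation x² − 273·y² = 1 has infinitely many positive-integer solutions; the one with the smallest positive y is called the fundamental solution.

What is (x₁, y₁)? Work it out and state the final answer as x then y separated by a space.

727 44

√273 → a₀=16, period (1,1,10,1,1,32); ℓ=6 even so k=5
a_0=16:  p_0=16·1+0=16,  q_0=16·0+1=1
a_1=1:  p_1=1·16+1=17,  q_1=1·1+0=1
a_2=1:  p_2=1·17+16=33,  q_2=1·1+1=2
a_3=10:  p_3=10·33+17=347,  q_3=10·2+1=21
a_4=1:  p_4=1·347+33=380,  q_4=1·21+2=23
a_5=1:  p_5=1·380+347=727,  q_5=1·23+21=44
(x₁, y₁) = (727, 44);  727² − 273·44² = 1 ✓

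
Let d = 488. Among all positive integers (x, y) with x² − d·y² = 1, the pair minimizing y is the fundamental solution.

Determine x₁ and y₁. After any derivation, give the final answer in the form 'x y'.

√488 → a₀=22, period (11,44); ℓ=2 even so k=1
a_0=22:  p_0=22·1+0=22,  q_0=22·0+1=1
a_1=11:  p_1=11·22+1=243,  q_1=11·1+0=11
(x₁, y₁) = (243, 11);  243² − 488·11² = 1 ✓

243 11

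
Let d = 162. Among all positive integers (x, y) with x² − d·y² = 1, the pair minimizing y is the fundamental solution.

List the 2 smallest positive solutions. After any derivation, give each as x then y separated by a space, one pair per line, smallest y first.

√162 → a₀=12, period (1,2,1,2,12,2,1,2,1,24); ℓ=10 even so k=9
i=0: a=12 ⇒ p=12, q=1
i=1: a=1 ⇒ p=13, q=1
…
i=3: a=1 ⇒ p=51, q=4
…
i=5: a=12 ⇒ p=1731, q=136
…
i=8: a=2 ⇒ p=14268, q=1121
i=9: a=1 ⇒ p=19601, q=1540
fundamental: x₁=19601, y₁=1540  (since 384199201 − 162·2371600 = 1)
k=2:  x_2 = 19601·19601+162·1540·1540 = 768398401,  y_2 = 19601·1540+1540·19601 = 60371080

19601 1540
768398401 60371080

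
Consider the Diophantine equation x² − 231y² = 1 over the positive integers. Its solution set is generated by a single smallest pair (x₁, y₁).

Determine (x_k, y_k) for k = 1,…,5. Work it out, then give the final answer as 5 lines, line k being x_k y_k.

d=231: √d = [15; 5,30] (ℓ=2, even), read p_1/q_1
k=0  a_k=15  p_k/q_k = 15/1
k=1  a_k=5  p_k/q_k = 76/5
fundamental: x₁=76, y₁=5  (since 5776 − 231·25 = 1)
(x_2, y_2) = (76·76 + 231·5·5, 76·5 + 5·76) = (11551, 760)
(x_3, y_3) = (76·11551 + 231·5·760, 76·760 + 5·11551) = (1755676, 115515)
(x_4, y_4) = (76·1755676 + 231·5·115515, 76·115515 + 5·1755676) = (266851201, 17557520)
(x_5, y_5) = (76·266851201 + 231·5·17557520, 76·17557520 + 5·266851201) = (40559626876, 2668627525)

76 5
11551 760
1755676 115515
266851201 17557520
40559626876 2668627525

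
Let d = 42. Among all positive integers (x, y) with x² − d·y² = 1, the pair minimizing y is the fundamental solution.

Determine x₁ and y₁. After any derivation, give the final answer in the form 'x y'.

13 2

√42 = [6; 2,12, …], period ℓ=2 (even) → k=1
a_0=6:  p_0=6·1+0=6,  q_0=6·0+1=1
a_1=2:  p_1=2·6+1=13,  q_1=2·1+0=2
(x₁, y₁) = (13, 2);  13² − 42·2² = 1 ✓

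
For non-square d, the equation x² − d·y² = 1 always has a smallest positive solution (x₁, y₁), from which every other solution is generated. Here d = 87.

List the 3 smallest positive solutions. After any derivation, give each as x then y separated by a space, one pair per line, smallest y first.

d=87: √d = [9; 3,18] (ℓ=2, even), read p_1/q_1
a_0=9:  p_0=9·1+0=9,  q_0=9·0+1=1
a_1=3:  p_1=3·9+1=28,  q_1=3·1+0=3
fundamental: x₁=28, y₁=3  (since 784 − 87·9 = 1)
(x_2, y_2) = (28·28 + 87·3·3, 28·3 + 3·28) = (1567, 168)
(x_3, y_3) = (28·1567 + 87·3·168, 28·168 + 3·1567) = (87724, 9405)

28 3
1567 168
87724 9405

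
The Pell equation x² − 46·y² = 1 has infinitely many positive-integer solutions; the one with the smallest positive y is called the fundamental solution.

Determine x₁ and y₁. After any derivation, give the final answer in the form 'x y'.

24335 3588

d=46: √d = [6; 1,3,1,1,2,6,2,1,1,3,1,12] (ℓ=12, even), read p_11/q_11
k=0  a_k=6  p_k/q_k = 6/1
…
k=2  a_k=3  p_k/q_k = 27/4
…
k=7  a_k=2  p_k/q_k = 2150/317
…
k=10  a_k=3  p_k/q_k = 19038/2807
k=11  a_k=1  p_k/q_k = 24335/3588
→ (24335, 3588).  Check: 24335²=592192225, 46·3588²=592192224, difference 1.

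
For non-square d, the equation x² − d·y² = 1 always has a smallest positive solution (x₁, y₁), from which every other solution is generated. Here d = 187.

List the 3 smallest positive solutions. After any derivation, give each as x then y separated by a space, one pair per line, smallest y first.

1682 123
5658247 413772
19034341226 1391928885

d=187: √d = [13; 1,2,13,2,1,26] (ℓ=6, even), read p_5/q_5
a_0=13:  p_0=13·1+0=13,  q_0=13·0+1=1
a_1=1:  p_1=1·13+1=14,  q_1=1·1+0=1
…
a_4=2:  p_4=2·547+41=1135,  q_4=2·40+3=83
a_5=1:  p_5=1·1135+547=1682,  q_5=1·83+40=123
fundamental: x₁=1682, y₁=123  (since 2829124 − 187·15129 = 1)
n=2: (1682,123)∘(1682,123) = (1682·1682+187·123·123, 1682·123+123·1682) = (5658247,413772)
n=3: (5658247,413772)∘(1682,123) = (1682·5658247+187·123·413772, 1682·413772+123·5658247) = (19034341226,1391928885)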